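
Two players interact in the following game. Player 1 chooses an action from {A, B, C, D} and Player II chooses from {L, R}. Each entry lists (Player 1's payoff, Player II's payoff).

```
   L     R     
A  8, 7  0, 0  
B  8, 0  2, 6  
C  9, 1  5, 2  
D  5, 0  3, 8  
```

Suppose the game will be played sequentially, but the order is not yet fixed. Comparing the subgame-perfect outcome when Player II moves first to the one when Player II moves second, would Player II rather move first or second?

second

If Player 1 leads: Player II's best replies are A→L, B→R, C→R, D→R; Player 1's induced payoffs 8, 2, 5, 3; outcome (A, L), payoffs (8, 7).
If Player II leads: Player 1's best replies are L→C, R→C; Player II's induced payoffs 1, 2; outcome (C, R), payoffs (5, 2).
Player II gets 2 moving first and 7 moving second, so Player II prefers to move second.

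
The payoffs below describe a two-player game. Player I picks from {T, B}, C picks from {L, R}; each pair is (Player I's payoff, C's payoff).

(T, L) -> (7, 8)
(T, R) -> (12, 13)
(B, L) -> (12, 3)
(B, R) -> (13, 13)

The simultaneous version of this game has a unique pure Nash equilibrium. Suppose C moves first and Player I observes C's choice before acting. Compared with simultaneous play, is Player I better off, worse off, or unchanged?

Work backward from Player I's decision.
- L → Player I plays B (best of 7, 12); C gets 3.
- R → Player I plays B (best of 12, 13); C gets 13.
Among 3, 13, the best is 13 at R. Subgame-perfect outcome: (B, R) with payoffs (13, 13).
Under simultaneous play:
Player I's best replies: L→B; R→B.
C's best replies: T→R; B→R.
The unique mutual best reply is (B, R), giving (13, 13).
Player I earns 13 sequentially versus 13 at the Nash outcome: unchanged.

unchanged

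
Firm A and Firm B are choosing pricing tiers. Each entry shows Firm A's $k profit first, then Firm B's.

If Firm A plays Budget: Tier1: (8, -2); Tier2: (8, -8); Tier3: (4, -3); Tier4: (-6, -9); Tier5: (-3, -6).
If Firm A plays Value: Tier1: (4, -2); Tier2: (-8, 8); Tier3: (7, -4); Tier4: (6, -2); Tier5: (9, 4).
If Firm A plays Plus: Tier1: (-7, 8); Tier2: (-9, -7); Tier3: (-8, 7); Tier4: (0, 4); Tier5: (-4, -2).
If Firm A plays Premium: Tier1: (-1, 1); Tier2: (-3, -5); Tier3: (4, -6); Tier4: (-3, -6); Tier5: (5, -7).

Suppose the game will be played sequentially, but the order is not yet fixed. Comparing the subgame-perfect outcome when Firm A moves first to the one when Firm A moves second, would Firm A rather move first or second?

If Firm A leads: Firm B's best replies are Budget→Tier1, Value→Tier2, Plus→Tier1, Premium→Tier1; Firm A's induced payoffs 8, -8, -7, -1; outcome (Budget, Tier1), payoffs (8, -2).
If Firm B leads: Firm A's best replies are Tier1→Budget, Tier2→Budget, Tier3→Value, Tier4→Value, Tier5→Value; Firm B's induced payoffs -2, -8, -4, -2, 4; outcome (Value, Tier5), payoffs (9, 4).
Firm A gets 8 moving first and 9 moving second, so Firm A prefers to move second.

second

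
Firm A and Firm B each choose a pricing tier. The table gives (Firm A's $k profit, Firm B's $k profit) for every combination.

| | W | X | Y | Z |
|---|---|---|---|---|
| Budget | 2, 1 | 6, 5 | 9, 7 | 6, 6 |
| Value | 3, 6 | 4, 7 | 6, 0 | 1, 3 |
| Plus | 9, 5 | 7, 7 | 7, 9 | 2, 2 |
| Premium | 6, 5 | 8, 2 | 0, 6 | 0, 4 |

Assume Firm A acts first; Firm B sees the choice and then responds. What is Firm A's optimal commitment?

Budget

Solve by backward induction (Firm A leads).
- Budget → Firm B plays Y (best of 1, 5, 7, 6); Firm A gets 9.
- Value → Firm B plays X (best of 6, 7, 0, 3); Firm A gets 4.
- Plus → Firm B plays Y (best of 5, 7, 9, 2); Firm A gets 7.
- Premium → Firm B plays Y (best of 5, 2, 6, 4); Firm A gets 0.
Maximizing over 9, 4, 7, 0, Firm A chooses Budget. Subgame-perfect outcome: (Budget, Y) with payoffs (9, 7).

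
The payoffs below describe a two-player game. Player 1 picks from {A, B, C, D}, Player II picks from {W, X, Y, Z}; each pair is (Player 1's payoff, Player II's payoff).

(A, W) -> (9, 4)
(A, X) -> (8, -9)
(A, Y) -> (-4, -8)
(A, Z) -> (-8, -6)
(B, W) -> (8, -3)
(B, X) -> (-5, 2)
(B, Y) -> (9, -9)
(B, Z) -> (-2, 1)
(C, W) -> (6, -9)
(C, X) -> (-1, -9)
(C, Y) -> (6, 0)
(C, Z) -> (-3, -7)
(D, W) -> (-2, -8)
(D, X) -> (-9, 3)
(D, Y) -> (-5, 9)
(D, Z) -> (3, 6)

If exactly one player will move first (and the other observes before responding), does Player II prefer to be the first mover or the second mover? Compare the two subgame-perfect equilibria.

first

If Player 1 leads: Player II's best replies are A→W, B→X, C→Y, D→Y; Player 1's induced payoffs 9, -5, 6, -5; outcome (A, W), payoffs (9, 4).
If Player II leads: Player 1's best replies are W→A, X→A, Y→B, Z→D; Player II's induced payoffs 4, -9, -9, 6; outcome (D, Z), payoffs (3, 6).
Player II gets 6 moving first and 4 moving second, so Player II prefers to move first.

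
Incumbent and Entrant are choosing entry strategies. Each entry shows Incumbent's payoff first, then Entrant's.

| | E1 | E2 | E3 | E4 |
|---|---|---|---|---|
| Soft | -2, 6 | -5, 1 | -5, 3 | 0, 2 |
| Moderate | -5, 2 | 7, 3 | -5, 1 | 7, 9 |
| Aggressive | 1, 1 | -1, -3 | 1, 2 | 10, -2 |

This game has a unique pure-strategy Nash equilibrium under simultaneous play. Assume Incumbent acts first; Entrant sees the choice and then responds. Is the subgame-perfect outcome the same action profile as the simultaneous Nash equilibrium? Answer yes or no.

no

Backward induction with Incumbent moving first.
- Soft: Entrant compares 6, 1, 3, 2 and picks E1; Incumbent would get -2.
- Moderate: Entrant compares 2, 3, 1, 9 and picks E4; Incumbent would get 7.
- Aggressive: Entrant compares 1, -3, 2, -2 and picks E3; Incumbent would get 1.
Among -2, 7, 1, the best is 7 at Moderate. Subgame-perfect outcome: (Moderate, E4) with payoffs (7, 9).
Under simultaneous play:
Incumbent's best replies: E1→Aggressive; E2→Moderate; E3→Aggressive; E4→Aggressive.
Entrant's best replies: Soft→E1; Moderate→E4; Aggressive→E3.
Only (Aggressive, E3) has each player best-responding; Nash payoffs (1, 2).
Sequential outcome (Moderate, E4) differs from the Nash profile (Aggressive, E3).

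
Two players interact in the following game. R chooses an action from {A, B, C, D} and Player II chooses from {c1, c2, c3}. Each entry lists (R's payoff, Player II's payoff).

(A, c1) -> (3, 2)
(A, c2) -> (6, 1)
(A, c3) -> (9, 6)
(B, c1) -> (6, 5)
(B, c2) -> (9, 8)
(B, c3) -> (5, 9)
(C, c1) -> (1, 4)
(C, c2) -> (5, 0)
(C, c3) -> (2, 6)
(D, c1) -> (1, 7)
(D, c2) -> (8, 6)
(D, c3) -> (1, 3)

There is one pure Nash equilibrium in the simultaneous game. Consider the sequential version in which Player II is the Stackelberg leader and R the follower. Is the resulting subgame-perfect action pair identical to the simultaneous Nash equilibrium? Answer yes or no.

no

Backward induction with Player II moving first.
- c1: R compares 3, 6, 1, 1 and picks B; Player II would get 5.
- c2: R compares 6, 9, 5, 8 and picks B; Player II would get 8.
- c3: R compares 9, 5, 2, 1 and picks A; Player II would get 6.
Maximizing over 5, 8, 6, Player II chooses c2. Subgame-perfect outcome: (B, c2) with payoffs (9, 8).
For the simultaneous game, intersect best replies.
R's best replies: c1→B; c2→B; c3→A.
Player II's best replies: A→c3; B→c3; C→c3; D→c1.
The unique mutual best reply is (A, c3), giving (9, 6).
Sequential outcome (B, c2) differs from the Nash profile (A, c3).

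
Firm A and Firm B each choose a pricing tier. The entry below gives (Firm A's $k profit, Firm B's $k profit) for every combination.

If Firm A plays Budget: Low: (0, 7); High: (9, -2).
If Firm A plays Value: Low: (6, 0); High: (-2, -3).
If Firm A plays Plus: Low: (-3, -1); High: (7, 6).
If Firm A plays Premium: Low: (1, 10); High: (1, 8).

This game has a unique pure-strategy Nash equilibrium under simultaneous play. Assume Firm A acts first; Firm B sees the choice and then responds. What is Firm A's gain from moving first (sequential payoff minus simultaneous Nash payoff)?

1

Backward induction with Firm A moving first.
- Budget: BR = Low, leader payoff 0.
- Value: BR = Low, leader payoff 6.
- Plus: BR = High, leader payoff 7.
- Premium: BR = Low, leader payoff 1.
Among 0, 6, 7, 1, the best is 7 at Plus. Subgame-perfect outcome: (Plus, High) with payoffs (7, 6).
Now find the simultaneous Nash equilibrium.
Firm A's best replies: Low→Value; High→Budget.
Firm B's best replies: Budget→Low; Value→Low; Plus→High; Premium→Low.
The unique mutual best reply is (Value, Low), giving (6, 0).
Firm A's commitment gain: 7 − 6 = 1.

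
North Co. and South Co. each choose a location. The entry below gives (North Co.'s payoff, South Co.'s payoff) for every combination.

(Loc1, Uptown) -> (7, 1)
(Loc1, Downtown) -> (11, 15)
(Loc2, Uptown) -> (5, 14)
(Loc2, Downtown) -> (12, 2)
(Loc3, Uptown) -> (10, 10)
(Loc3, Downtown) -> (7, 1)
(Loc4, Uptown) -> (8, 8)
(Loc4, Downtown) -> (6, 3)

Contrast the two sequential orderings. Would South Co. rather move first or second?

second

If North Co. leads: South Co.'s best replies are Loc1→Downtown, Loc2→Uptown, Loc3→Uptown, Loc4→Uptown; North Co.'s induced payoffs 11, 5, 10, 8; outcome (Loc1, Downtown), payoffs (11, 15).
If South Co. leads: North Co.'s best replies are Uptown→Loc3, Downtown→Loc2; South Co.'s induced payoffs 10, 2; outcome (Loc3, Uptown), payoffs (10, 10).
South Co. gets 10 moving first and 15 moving second, so South Co. prefers to move second.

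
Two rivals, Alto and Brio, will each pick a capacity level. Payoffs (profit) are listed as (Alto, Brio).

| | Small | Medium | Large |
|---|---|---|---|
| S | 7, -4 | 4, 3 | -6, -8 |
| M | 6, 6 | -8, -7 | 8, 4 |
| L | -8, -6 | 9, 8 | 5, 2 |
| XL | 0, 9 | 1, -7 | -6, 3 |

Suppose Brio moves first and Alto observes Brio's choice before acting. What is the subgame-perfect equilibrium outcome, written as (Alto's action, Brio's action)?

Work backward from Alto's decision.
- Small: BR = S, leader payoff -4.
- Medium: BR = L, leader payoff 8.
- Large: BR = M, leader payoff 4.
Brio's induced payoffs are -4, 8, 4, so Brio commits to Medium. Subgame-perfect outcome: (L, Medium) with payoffs (9, 8).

(L, Medium)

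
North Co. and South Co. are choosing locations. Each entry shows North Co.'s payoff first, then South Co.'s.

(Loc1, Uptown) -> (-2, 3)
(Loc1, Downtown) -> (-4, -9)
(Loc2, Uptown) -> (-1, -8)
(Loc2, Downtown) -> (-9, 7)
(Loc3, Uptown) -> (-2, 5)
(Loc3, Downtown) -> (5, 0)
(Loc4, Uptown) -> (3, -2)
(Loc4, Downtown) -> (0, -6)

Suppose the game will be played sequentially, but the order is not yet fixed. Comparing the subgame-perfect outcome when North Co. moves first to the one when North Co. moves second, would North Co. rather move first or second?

second

If North Co. leads: South Co.'s best replies are Loc1→Uptown, Loc2→Downtown, Loc3→Uptown, Loc4→Uptown; North Co.'s induced payoffs -2, -9, -2, 3; outcome (Loc4, Uptown), payoffs (3, -2).
If South Co. leads: North Co.'s best replies are Uptown→Loc4, Downtown→Loc3; South Co.'s induced payoffs -2, 0; outcome (Loc3, Downtown), payoffs (5, 0).
North Co. gets 3 moving first and 5 moving second, so North Co. prefers to move second.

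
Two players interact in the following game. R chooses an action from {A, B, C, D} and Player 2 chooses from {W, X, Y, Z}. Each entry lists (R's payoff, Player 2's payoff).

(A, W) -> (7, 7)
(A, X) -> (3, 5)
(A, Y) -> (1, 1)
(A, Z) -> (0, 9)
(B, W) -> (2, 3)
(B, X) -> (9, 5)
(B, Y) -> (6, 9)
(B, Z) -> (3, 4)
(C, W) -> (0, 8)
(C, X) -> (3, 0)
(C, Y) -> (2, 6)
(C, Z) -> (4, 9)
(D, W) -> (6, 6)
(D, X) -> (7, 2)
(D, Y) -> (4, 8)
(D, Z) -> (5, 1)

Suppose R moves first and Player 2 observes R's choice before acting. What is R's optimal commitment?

Player 2 best-responds to each possible R move:
- A: Player 2 compares 7, 5, 1, 9 and picks Z; R would get 0.
- B: Player 2 compares 3, 5, 9, 4 and picks Y; R would get 6.
- C: Player 2 compares 8, 0, 6, 9 and picks Z; R would get 4.
- D: Player 2 compares 6, 2, 8, 1 and picks Y; R would get 4.
R's induced payoffs are 0, 6, 4, 4, so R commits to B. Subgame-perfect outcome: (B, Y) with payoffs (6, 9).

B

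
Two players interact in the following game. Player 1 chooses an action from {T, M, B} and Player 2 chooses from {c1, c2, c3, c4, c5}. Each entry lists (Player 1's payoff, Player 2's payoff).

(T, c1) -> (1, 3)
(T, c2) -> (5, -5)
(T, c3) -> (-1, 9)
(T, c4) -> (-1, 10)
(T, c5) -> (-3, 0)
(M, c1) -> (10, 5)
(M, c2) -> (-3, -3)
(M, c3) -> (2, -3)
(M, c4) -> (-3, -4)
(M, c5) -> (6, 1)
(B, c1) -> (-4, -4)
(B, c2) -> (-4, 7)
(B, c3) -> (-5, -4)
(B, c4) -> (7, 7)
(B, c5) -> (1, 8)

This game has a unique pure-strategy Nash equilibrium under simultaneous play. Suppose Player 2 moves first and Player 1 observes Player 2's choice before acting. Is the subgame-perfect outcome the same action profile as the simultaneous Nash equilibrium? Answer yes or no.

Backward induction with Player 2 moving first.
- c1: Player 1 compares 1, 10, -4 and picks M; Player 2 would get 5.
- c2: Player 1 compares 5, -3, -4 and picks T; Player 2 would get -5.
- c3: Player 1 compares -1, 2, -5 and picks M; Player 2 would get -3.
- c4: Player 1 compares -1, -3, 7 and picks B; Player 2 would get 7.
- c5: Player 1 compares -3, 6, 1 and picks M; Player 2 would get 1.
Among 5, -5, -3, 7, 1, the best is 7 at c4. Subgame-perfect outcome: (B, c4) with payoffs (7, 7).
Under simultaneous play:
Player 1's best replies: c1→M; c2→T; c3→M; c4→B; c5→M.
Player 2's best replies: T→c4; M→c1; B→c5.
The unique mutual best reply is (M, c1), giving (10, 5).
Sequential outcome (B, c4) differs from the Nash profile (M, c1).

no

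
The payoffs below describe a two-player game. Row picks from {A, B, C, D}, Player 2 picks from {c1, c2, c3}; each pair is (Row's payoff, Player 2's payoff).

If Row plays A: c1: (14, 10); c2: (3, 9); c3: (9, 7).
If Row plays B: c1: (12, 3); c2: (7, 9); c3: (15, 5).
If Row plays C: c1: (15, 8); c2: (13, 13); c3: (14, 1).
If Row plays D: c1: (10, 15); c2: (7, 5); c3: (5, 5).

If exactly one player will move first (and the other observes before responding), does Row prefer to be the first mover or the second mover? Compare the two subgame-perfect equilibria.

first

If Row leads: Player 2's best replies are A→c1, B→c2, C→c2, D→c1; Row's induced payoffs 14, 7, 13, 10; outcome (A, c1), payoffs (14, 10).
If Player 2 leads: Row's best replies are c1→C, c2→C, c3→B; Player 2's induced payoffs 8, 13, 5; outcome (C, c2), payoffs (13, 13).
Row gets 14 moving first and 13 moving second, so Row prefers to move first.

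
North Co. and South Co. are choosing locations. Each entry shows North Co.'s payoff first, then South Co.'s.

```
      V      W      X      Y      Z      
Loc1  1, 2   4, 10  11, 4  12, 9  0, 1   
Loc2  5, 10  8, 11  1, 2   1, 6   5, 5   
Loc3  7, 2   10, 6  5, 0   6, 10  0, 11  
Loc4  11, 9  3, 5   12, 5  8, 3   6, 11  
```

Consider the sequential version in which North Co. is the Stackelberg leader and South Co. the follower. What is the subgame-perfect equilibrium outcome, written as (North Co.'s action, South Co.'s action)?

South Co. best-responds to each possible North Co. move:
- Loc1: BR = W, leader payoff 4.
- Loc2: BR = W, leader payoff 8.
- Loc3: BR = Z, leader payoff 0.
- Loc4: BR = Z, leader payoff 6.
North Co.'s induced payoffs are 4, 8, 0, 6, so North Co. commits to Loc2. Subgame-perfect outcome: (Loc2, W) with payoffs (8, 11).

(Loc2, W)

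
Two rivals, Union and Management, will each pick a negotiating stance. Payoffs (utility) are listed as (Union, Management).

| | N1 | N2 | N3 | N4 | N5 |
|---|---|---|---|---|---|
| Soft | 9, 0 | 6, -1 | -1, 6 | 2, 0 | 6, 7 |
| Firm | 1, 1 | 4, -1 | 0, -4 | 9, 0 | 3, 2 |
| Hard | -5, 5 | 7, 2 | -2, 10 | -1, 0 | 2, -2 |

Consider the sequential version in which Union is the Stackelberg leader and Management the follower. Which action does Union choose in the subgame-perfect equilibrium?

Soft

Backward induction with Union moving first.
- Soft: BR = N5, leader payoff 6.
- Firm: BR = N5, leader payoff 3.
- Hard: BR = N3, leader payoff -2.
Among 6, 3, -2, the best is 6 at Soft. Subgame-perfect outcome: (Soft, N5) with payoffs (6, 7).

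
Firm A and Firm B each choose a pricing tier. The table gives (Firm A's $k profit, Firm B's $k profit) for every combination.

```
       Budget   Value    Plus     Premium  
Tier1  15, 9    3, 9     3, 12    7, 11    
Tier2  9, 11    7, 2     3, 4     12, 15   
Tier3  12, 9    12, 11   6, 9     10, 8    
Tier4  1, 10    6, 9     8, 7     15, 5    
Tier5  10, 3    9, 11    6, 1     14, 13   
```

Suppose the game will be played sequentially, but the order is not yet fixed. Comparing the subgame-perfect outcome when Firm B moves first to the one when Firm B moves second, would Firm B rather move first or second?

If Firm A leads: Firm B's best replies are Tier1→Plus, Tier2→Premium, Tier3→Value, Tier4→Budget, Tier5→Premium; Firm A's induced payoffs 3, 12, 12, 1, 14; outcome (Tier5, Premium), payoffs (14, 13).
If Firm B leads: Firm A's best replies are Budget→Tier1, Value→Tier3, Plus→Tier4, Premium→Tier4; Firm B's induced payoffs 9, 11, 7, 5; outcome (Tier3, Value), payoffs (12, 11).
Firm B gets 11 moving first and 13 moving second, so Firm B prefers to move second.

second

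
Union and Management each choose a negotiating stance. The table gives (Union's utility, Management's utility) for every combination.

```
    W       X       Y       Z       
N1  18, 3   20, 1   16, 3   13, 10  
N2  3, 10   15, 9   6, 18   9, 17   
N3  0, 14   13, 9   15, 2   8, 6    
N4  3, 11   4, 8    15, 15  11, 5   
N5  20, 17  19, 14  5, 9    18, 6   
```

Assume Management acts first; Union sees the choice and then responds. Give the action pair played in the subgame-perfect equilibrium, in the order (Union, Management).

Backward induction with Management moving first.
- W: BR = N5, leader payoff 17.
- X: BR = N1, leader payoff 1.
- Y: BR = N1, leader payoff 3.
- Z: BR = N5, leader payoff 6.
Maximizing over 17, 1, 3, 6, Management chooses W. Subgame-perfect outcome: (N5, W) with payoffs (20, 17).

(N5, W)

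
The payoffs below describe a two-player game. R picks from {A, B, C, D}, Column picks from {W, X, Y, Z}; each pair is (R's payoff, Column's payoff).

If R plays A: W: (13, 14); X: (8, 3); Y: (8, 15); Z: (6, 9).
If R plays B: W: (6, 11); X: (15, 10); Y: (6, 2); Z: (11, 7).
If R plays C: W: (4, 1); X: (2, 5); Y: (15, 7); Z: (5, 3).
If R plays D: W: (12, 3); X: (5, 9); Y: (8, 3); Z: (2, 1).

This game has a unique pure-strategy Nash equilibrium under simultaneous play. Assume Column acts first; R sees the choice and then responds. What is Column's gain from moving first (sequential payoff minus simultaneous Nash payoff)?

7

Work backward from R's decision.
- W → R plays A (best of 13, 6, 4, 12); Column gets 14.
- X → R plays B (best of 8, 15, 2, 5); Column gets 10.
- Y → R plays C (best of 8, 6, 15, 8); Column gets 7.
- Z → R plays B (best of 6, 11, 5, 2); Column gets 7.
Column's induced payoffs are 14, 10, 7, 7, so Column commits to W. Subgame-perfect outcome: (A, W) with payoffs (13, 14).
For the simultaneous game, intersect best replies.
R's best replies: W→A; X→B; Y→C; Z→B.
Column's best replies: A→Y; B→W; C→Y; D→X.
The unique mutual best reply is (C, Y), giving (15, 7).
Column's commitment gain: 14 − 7 = 7.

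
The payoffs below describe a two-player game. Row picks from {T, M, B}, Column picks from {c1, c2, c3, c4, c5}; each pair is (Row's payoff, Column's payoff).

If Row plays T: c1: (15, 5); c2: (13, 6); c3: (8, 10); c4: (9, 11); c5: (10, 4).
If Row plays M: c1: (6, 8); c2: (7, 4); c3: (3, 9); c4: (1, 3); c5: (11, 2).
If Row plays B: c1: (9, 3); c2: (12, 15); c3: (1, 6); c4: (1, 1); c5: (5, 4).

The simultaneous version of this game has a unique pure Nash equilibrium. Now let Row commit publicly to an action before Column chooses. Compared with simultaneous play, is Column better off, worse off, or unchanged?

Solve by backward induction (Row leads).
- T: BR = c4, leader payoff 9.
- M: BR = c3, leader payoff 3.
- B: BR = c2, leader payoff 12.
Maximizing over 9, 3, 12, Row chooses B. Subgame-perfect outcome: (B, c2) with payoffs (12, 15).
Now find the simultaneous Nash equilibrium.
Row's best replies: c1→T; c2→T; c3→T; c4→T; c5→M.
Column's best replies: T→c4; M→c3; B→c2.
The unique mutual best reply is (T, c4), giving (9, 11).
Column earns 15 sequentially versus 11 at the Nash outcome: better off.

better off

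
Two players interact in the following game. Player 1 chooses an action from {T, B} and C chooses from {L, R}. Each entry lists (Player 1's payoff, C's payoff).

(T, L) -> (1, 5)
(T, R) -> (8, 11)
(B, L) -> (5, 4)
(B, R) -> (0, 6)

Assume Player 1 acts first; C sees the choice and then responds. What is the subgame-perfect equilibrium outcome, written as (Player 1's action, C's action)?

Work backward from C's decision.
- T → C plays R (best of 5, 11); Player 1 gets 8.
- B → C plays R (best of 4, 6); Player 1 gets 0.
Maximizing over 8, 0, Player 1 chooses T. Subgame-perfect outcome: (T, R) with payoffs (8, 11).

(T, R)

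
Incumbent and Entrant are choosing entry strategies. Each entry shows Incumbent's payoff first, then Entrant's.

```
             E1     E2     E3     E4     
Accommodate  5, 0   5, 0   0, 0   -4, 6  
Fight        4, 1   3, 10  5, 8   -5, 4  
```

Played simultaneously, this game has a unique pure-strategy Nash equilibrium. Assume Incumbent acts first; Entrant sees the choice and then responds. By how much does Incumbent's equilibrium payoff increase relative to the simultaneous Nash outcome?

Backward induction with Incumbent moving first.
- Accommodate: BR = E4, leader payoff -4.
- Fight: BR = E2, leader payoff 3.
Maximizing over -4, 3, Incumbent chooses Fight. Subgame-perfect outcome: (Fight, E2) with payoffs (3, 10).
Now find the simultaneous Nash equilibrium.
Incumbent's best replies: E1→Accommodate; E2→Accommodate; E3→Fight; E4→Accommodate.
Entrant's best replies: Accommodate→E4; Fight→E2.
The unique mutual best reply is (Accommodate, E4), giving (-4, 6).
Incumbent's commitment gain: 3 − -4 = 7.

7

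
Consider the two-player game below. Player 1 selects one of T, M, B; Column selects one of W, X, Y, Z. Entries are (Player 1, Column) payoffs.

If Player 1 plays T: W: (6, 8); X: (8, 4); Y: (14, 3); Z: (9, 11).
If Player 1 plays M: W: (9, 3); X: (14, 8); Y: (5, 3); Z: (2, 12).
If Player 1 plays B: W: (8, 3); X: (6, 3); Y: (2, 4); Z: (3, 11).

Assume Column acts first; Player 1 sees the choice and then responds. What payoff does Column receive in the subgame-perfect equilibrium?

11

Player 1 best-responds to each possible Column move:
- W: Player 1 compares 6, 9, 8 and picks M; Column would get 3.
- X: Player 1 compares 8, 14, 6 and picks M; Column would get 8.
- Y: Player 1 compares 14, 5, 2 and picks T; Column would get 3.
- Z: Player 1 compares 9, 2, 3 and picks T; Column would get 11.
Maximizing over 3, 8, 3, 11, Column chooses Z. Subgame-perfect outcome: (T, Z) with payoffs (9, 11).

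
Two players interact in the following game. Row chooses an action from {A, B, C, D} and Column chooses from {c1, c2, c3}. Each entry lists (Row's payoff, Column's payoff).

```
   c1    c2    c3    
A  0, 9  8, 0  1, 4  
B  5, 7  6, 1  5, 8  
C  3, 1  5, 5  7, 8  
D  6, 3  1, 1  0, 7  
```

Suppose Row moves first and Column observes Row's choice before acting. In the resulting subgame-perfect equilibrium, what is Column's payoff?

Solve by backward induction (Row leads).
- A: BR = c1, leader payoff 0.
- B: BR = c3, leader payoff 5.
- C: BR = c3, leader payoff 7.
- D: BR = c3, leader payoff 0.
Maximizing over 0, 5, 7, 0, Row chooses C. Subgame-perfect outcome: (C, c3) with payoffs (7, 8).

8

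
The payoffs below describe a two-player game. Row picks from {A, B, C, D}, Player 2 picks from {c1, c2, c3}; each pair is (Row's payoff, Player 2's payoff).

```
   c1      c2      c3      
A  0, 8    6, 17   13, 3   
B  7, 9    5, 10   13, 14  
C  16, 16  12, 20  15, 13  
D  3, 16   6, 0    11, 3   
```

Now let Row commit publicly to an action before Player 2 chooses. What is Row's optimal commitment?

B

Player 2 best-responds to each possible Row move:
- A: Player 2 compares 8, 17, 3 and picks c2; Row would get 6.
- B: Player 2 compares 9, 10, 14 and picks c3; Row would get 13.
- C: Player 2 compares 16, 20, 13 and picks c2; Row would get 12.
- D: Player 2 compares 16, 0, 3 and picks c1; Row would get 3.
Among 6, 13, 12, 3, the best is 13 at B. Subgame-perfect outcome: (B, c3) with payoffs (13, 14).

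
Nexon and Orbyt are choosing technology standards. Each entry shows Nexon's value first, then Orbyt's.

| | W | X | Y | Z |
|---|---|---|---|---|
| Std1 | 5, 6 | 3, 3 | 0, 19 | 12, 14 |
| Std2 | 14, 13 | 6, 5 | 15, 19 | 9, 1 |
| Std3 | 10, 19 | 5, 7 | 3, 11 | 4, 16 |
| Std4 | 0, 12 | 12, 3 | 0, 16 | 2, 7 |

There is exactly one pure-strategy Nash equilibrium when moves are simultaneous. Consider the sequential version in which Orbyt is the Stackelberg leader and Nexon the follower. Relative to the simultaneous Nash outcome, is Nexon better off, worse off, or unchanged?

Nexon best-responds to each possible Orbyt move:
- W → Nexon plays Std2 (best of 5, 14, 10, 0); Orbyt gets 13.
- X → Nexon plays Std4 (best of 3, 6, 5, 12); Orbyt gets 3.
- Y → Nexon plays Std2 (best of 0, 15, 3, 0); Orbyt gets 19.
- Z → Nexon plays Std1 (best of 12, 9, 4, 2); Orbyt gets 14.
Maximizing over 13, 3, 19, 14, Orbyt chooses Y. Subgame-perfect outcome: (Std2, Y) with payoffs (15, 19).
Under simultaneous play:
Nexon's best replies: W→Std2; X→Std4; Y→Std2; Z→Std1.
Orbyt's best replies: Std1→Y; Std2→Y; Std3→W; Std4→Y.
The unique mutual best reply is (Std2, Y), giving (15, 19).
Nexon earns 15 sequentially versus 15 at the Nash outcome: unchanged.

unchanged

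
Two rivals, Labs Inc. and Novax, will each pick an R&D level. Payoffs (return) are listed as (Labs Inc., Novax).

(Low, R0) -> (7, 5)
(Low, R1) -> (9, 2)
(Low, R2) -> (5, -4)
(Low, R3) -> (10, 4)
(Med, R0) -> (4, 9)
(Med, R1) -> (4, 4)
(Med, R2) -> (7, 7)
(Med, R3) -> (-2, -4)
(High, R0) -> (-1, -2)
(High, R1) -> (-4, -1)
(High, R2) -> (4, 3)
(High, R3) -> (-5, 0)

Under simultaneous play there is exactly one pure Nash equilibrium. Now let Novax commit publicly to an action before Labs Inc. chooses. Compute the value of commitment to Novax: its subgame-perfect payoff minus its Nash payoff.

Labs Inc. best-responds to each possible Novax move:
- R0 → Labs Inc. plays Low (best of 7, 4, -1); Novax gets 5.
- R1 → Labs Inc. plays Low (best of 9, 4, -4); Novax gets 2.
- R2 → Labs Inc. plays Med (best of 5, 7, 4); Novax gets 7.
- R3 → Labs Inc. plays Low (best of 10, -2, -5); Novax gets 4.
Maximizing over 5, 2, 7, 4, Novax chooses R2. Subgame-perfect outcome: (Med, R2) with payoffs (7, 7).
For the simultaneous game, intersect best replies.
Labs Inc.'s best replies: R0→Low; R1→Low; R2→Med; R3→Low.
Novax's best replies: Low→R0; Med→R0; High→R2.
The unique mutual best reply is (Low, R0), giving (7, 5).
Novax's commitment gain: 7 − 5 = 2.

2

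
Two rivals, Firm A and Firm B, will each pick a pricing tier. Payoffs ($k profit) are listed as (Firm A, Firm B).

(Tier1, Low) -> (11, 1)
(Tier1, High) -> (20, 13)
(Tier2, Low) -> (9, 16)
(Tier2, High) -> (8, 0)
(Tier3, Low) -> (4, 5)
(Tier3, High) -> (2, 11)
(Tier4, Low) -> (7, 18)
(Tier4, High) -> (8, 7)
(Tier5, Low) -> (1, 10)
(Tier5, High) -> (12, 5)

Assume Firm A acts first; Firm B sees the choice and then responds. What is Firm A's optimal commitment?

Backward induction with Firm A moving first.
- Tier1: Firm B compares 1, 13 and picks High; Firm A would get 20.
- Tier2: Firm B compares 16, 0 and picks Low; Firm A would get 9.
- Tier3: Firm B compares 5, 11 and picks High; Firm A would get 2.
- Tier4: Firm B compares 18, 7 and picks Low; Firm A would get 7.
- Tier5: Firm B compares 10, 5 and picks Low; Firm A would get 1.
Firm A's induced payoffs are 20, 9, 2, 7, 1, so Firm A commits to Tier1. Subgame-perfect outcome: (Tier1, High) with payoffs (20, 13).

Tier1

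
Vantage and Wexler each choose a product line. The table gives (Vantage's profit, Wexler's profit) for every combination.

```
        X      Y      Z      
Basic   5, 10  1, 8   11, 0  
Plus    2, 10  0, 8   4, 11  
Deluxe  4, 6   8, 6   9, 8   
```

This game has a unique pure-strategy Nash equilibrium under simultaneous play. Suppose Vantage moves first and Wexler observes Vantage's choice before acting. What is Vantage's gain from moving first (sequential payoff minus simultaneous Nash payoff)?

Work backward from Wexler's decision.
- Basic: BR = X, leader payoff 5.
- Plus: BR = Z, leader payoff 4.
- Deluxe: BR = Z, leader payoff 9.
Vantage's induced payoffs are 5, 4, 9, so Vantage commits to Deluxe. Subgame-perfect outcome: (Deluxe, Z) with payoffs (9, 8).
Under simultaneous play:
Vantage's best replies: X→Basic; Y→Deluxe; Z→Basic.
Wexler's best replies: Basic→X; Plus→Z; Deluxe→Z.
Only (Basic, X) has each player best-responding; Nash payoffs (5, 10).
Vantage's commitment gain: 9 − 5 = 4.

4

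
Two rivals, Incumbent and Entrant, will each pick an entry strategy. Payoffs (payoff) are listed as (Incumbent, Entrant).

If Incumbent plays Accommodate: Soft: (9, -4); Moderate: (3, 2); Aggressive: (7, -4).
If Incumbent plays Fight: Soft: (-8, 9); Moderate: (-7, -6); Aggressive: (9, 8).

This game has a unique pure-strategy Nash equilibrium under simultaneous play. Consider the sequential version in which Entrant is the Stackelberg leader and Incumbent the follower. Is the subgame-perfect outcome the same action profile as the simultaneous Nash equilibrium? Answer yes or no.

Backward induction with Entrant moving first.
- Soft → Incumbent plays Accommodate (best of 9, -8); Entrant gets -4.
- Moderate → Incumbent plays Accommodate (best of 3, -7); Entrant gets 2.
- Aggressive → Incumbent plays Fight (best of 7, 9); Entrant gets 8.
Maximizing over -4, 2, 8, Entrant chooses Aggressive. Subgame-perfect outcome: (Fight, Aggressive) with payoffs (9, 8).
Under simultaneous play:
Incumbent's best replies: Soft→Accommodate; Moderate→Accommodate; Aggressive→Fight.
Entrant's best replies: Accommodate→Moderate; Fight→Soft.
Only (Accommodate, Moderate) has each player best-responding; Nash payoffs (3, 2).
Sequential outcome (Fight, Aggressive) differs from the Nash profile (Accommodate, Moderate).

no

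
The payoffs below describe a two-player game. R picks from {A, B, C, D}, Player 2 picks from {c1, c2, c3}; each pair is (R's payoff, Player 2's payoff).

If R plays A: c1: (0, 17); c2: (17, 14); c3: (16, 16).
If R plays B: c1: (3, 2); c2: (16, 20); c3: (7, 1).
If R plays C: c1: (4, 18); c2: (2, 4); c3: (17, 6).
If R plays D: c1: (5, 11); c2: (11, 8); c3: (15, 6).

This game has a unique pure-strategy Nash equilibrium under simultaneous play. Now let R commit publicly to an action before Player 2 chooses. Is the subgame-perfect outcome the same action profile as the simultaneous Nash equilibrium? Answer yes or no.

Backward induction with R moving first.
- A: BR = c1, leader payoff 0.
- B: BR = c2, leader payoff 16.
- C: BR = c1, leader payoff 4.
- D: BR = c1, leader payoff 5.
R's induced payoffs are 0, 16, 4, 5, so R commits to B. Subgame-perfect outcome: (B, c2) with payoffs (16, 20).
Under simultaneous play:
R's best replies: c1→D; c2→A; c3→C.
Player 2's best replies: A→c1; B→c2; C→c1; D→c1.
The unique mutual best reply is (D, c1), giving (5, 11).
Sequential outcome (B, c2) differs from the Nash profile (D, c1).

no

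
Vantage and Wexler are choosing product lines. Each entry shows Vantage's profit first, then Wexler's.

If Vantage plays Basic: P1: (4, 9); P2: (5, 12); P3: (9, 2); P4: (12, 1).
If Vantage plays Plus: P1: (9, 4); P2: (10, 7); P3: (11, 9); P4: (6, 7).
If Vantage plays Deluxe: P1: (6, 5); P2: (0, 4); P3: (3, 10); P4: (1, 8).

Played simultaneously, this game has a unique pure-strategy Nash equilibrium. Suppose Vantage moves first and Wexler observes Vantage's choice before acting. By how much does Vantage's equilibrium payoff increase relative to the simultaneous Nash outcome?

Backward induction with Vantage moving first.
- Basic: BR = P2, leader payoff 5.
- Plus: BR = P3, leader payoff 11.
- Deluxe: BR = P3, leader payoff 3.
Vantage's induced payoffs are 5, 11, 3, so Vantage commits to Plus. Subgame-perfect outcome: (Plus, P3) with payoffs (11, 9).
Now find the simultaneous Nash equilibrium.
Vantage's best replies: P1→Plus; P2→Plus; P3→Plus; P4→Basic.
Wexler's best replies: Basic→P2; Plus→P3; Deluxe→P3.
Only (Plus, P3) has each player best-responding; Nash payoffs (11, 9).
Vantage's commitment gain: 11 − 11 = 0.

0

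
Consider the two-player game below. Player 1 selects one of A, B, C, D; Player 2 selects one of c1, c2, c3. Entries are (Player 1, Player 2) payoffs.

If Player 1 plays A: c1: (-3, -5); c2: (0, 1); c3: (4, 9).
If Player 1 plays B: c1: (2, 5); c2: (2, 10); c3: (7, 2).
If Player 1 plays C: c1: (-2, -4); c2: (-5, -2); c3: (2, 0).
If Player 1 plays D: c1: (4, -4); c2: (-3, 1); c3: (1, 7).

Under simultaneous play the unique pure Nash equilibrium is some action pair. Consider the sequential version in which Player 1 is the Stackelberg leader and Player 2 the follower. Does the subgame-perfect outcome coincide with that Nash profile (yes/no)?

Solve by backward induction (Player 1 leads).
- A → Player 2 plays c3 (best of -5, 1, 9); Player 1 gets 4.
- B → Player 2 plays c2 (best of 5, 10, 2); Player 1 gets 2.
- C → Player 2 plays c3 (best of -4, -2, 0); Player 1 gets 2.
- D → Player 2 plays c3 (best of -4, 1, 7); Player 1 gets 1.
Maximizing over 4, 2, 2, 1, Player 1 chooses A. Subgame-perfect outcome: (A, c3) with payoffs (4, 9).
Under simultaneous play:
Player 1's best replies: c1→D; c2→B; c3→B.
Player 2's best replies: A→c3; B→c2; C→c3; D→c3.
The unique mutual best reply is (B, c2), giving (2, 10).
Sequential outcome (A, c3) differs from the Nash profile (B, c2).

no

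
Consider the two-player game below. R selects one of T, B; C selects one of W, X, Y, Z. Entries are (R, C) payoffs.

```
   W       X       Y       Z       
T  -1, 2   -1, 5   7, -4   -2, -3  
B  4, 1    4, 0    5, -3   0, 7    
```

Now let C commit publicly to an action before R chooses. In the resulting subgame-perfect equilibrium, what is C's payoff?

7

Work backward from R's decision.
- W: BR = B, leader payoff 1.
- X: BR = B, leader payoff 0.
- Y: BR = T, leader payoff -4.
- Z: BR = B, leader payoff 7.
Maximizing over 1, 0, -4, 7, C chooses Z. Subgame-perfect outcome: (B, Z) with payoffs (0, 7).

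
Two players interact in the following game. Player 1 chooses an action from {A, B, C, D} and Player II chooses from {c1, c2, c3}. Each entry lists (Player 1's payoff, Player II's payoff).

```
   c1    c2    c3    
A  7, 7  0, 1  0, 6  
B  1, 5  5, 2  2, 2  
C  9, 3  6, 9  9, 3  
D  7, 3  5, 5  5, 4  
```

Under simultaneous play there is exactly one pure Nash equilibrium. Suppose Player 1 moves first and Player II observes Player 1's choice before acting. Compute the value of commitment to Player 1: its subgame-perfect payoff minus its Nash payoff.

Player II best-responds to each possible Player 1 move:
- A → Player II plays c1 (best of 7, 1, 6); Player 1 gets 7.
- B → Player II plays c1 (best of 5, 2, 2); Player 1 gets 1.
- C → Player II plays c2 (best of 3, 9, 3); Player 1 gets 6.
- D → Player II plays c2 (best of 3, 5, 4); Player 1 gets 5.
Player 1's induced payoffs are 7, 1, 6, 5, so Player 1 commits to A. Subgame-perfect outcome: (A, c1) with payoffs (7, 7).
Now find the simultaneous Nash equilibrium.
Player 1's best replies: c1→C; c2→C; c3→C.
Player II's best replies: A→c1; B→c1; C→c2; D→c2.
Only (C, c2) has each player best-responding; Nash payoffs (6, 9).
Player 1's commitment gain: 7 − 6 = 1.

1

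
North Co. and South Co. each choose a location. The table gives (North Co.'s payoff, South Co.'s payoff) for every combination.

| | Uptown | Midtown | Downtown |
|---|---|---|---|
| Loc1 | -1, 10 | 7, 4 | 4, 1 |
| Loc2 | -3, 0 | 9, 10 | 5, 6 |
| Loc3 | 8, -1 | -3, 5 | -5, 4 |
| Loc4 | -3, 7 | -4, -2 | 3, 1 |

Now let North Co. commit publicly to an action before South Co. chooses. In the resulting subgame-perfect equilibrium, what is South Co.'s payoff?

Solve by backward induction (North Co. leads).
- Loc1 → South Co. plays Uptown (best of 10, 4, 1); North Co. gets -1.
- Loc2 → South Co. plays Midtown (best of 0, 10, 6); North Co. gets 9.
- Loc3 → South Co. plays Midtown (best of -1, 5, 4); North Co. gets -3.
- Loc4 → South Co. plays Uptown (best of 7, -2, 1); North Co. gets -3.
North Co.'s induced payoffs are -1, 9, -3, -3, so North Co. commits to Loc2. Subgame-perfect outcome: (Loc2, Midtown) with payoffs (9, 10).

10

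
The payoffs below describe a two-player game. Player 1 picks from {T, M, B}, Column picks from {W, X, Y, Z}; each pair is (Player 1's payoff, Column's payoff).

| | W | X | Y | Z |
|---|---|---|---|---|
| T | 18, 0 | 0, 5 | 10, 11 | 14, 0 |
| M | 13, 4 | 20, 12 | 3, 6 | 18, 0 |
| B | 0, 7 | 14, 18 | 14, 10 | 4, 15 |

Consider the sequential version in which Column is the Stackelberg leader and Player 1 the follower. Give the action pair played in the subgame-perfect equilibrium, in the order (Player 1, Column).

Work backward from Player 1's decision.
- W: Player 1 compares 18, 13, 0 and picks T; Column would get 0.
- X: Player 1 compares 0, 20, 14 and picks M; Column would get 12.
- Y: Player 1 compares 10, 3, 14 and picks B; Column would get 10.
- Z: Player 1 compares 14, 18, 4 and picks M; Column would get 0.
Column's induced payoffs are 0, 12, 10, 0, so Column commits to X. Subgame-perfect outcome: (M, X) with payoffs (20, 12).

(M, X)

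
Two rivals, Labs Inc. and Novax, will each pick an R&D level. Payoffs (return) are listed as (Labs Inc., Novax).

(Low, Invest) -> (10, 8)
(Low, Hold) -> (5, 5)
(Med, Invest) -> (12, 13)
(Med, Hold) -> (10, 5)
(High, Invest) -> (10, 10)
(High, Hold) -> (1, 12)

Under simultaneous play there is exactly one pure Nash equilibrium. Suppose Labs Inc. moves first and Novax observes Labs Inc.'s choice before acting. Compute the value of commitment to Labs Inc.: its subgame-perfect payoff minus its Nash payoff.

Backward induction with Labs Inc. moving first.
- Low: Novax compares 8, 5 and picks Invest; Labs Inc. would get 10.
- Med: Novax compares 13, 5 and picks Invest; Labs Inc. would get 12.
- High: Novax compares 10, 12 and picks Hold; Labs Inc. would get 1.
Labs Inc.'s induced payoffs are 10, 12, 1, so Labs Inc. commits to Med. Subgame-perfect outcome: (Med, Invest) with payoffs (12, 13).
For the simultaneous game, intersect best replies.
Labs Inc.'s best replies: Invest→Med; Hold→Med.
Novax's best replies: Low→Invest; Med→Invest; High→Hold.
Only (Med, Invest) has each player best-responding; Nash payoffs (12, 13).
Labs Inc.'s commitment gain: 12 − 12 = 0.

0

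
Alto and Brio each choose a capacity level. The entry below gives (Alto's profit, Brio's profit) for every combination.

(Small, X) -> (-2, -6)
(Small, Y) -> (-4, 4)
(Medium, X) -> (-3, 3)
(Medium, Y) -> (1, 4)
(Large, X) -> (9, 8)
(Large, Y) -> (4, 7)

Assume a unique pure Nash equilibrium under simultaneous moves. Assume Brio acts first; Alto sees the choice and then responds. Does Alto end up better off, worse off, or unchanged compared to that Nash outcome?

Alto best-responds to each possible Brio move:
- X → Alto plays Large (best of -2, -3, 9); Brio gets 8.
- Y → Alto plays Large (best of -4, 1, 4); Brio gets 7.
Maximizing over 8, 7, Brio chooses X. Subgame-perfect outcome: (Large, X) with payoffs (9, 8).
For the simultaneous game, intersect best replies.
Alto's best replies: X→Large; Y→Large.
Brio's best replies: Small→Y; Medium→Y; Large→X.
The unique mutual best reply is (Large, X), giving (9, 8).
Alto earns 9 sequentially versus 9 at the Nash outcome: unchanged.

unchanged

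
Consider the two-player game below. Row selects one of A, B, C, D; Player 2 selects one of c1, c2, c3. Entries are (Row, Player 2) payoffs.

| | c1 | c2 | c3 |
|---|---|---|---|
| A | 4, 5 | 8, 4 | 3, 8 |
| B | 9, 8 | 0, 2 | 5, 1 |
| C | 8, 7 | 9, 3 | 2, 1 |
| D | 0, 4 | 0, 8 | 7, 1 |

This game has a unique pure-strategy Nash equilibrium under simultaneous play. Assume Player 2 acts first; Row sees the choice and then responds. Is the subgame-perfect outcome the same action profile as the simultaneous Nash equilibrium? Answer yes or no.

Backward induction with Player 2 moving first.
- c1: Row compares 4, 9, 8, 0 and picks B; Player 2 would get 8.
- c2: Row compares 8, 0, 9, 0 and picks C; Player 2 would get 3.
- c3: Row compares 3, 5, 2, 7 and picks D; Player 2 would get 1.
Maximizing over 8, 3, 1, Player 2 chooses c1. Subgame-perfect outcome: (B, c1) with payoffs (9, 8).
Now find the simultaneous Nash equilibrium.
Row's best replies: c1→B; c2→C; c3→D.
Player 2's best replies: A→c3; B→c1; C→c1; D→c2.
Only (B, c1) has each player best-responding; Nash payoffs (9, 8).
Sequential outcome (B, c1) coincides with the Nash profile (B, c1).

yes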